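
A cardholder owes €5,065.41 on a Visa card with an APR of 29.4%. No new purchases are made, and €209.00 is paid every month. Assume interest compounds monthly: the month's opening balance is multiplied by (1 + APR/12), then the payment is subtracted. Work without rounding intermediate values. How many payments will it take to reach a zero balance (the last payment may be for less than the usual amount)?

38 months

Monthly rate r = 29.4%/12 = 2.45% = 0.0245.
Recurrence: B ← B·(1+r) − €209.00.
Month 1: interest €124.10; balance after payment €4,980.51.
Month 2: interest €122.02; balance after payment €4,893.54.
Closed form: n = −ln(1 − rB₀/P)/ln(1+r) = −ln(0.40621)/ln(1.0245) ≈ 37.220, so the balance reaches zero during payment 38.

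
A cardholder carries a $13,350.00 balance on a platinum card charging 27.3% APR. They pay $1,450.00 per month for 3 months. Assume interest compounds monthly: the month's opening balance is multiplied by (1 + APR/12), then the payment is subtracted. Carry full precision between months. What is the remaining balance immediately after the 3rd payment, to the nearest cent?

Monthly rate r = 27.3%/12 = 2.275% = 0.02275.
Each month: B ← B·(1+r) − $1,450.00.
Month 1: interest $303.71; balance after payment $12,203.71.
Month 2: interest $277.63; balance after payment $11,031.35.
Month 3: interest $250.96; balance after payment $9,832.31.

$9,832.31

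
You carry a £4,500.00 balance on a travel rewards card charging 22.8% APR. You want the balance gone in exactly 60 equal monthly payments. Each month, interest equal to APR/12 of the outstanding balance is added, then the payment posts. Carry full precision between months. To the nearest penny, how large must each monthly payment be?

£126.34

Monthly rate r = 22.8%/12 = 1.9% = 0.019.
Level-payment amortization: P = B₀·r / (1 − (1+r)^(−n)) = 4500.00·0.019 / (1 − 1.019^(−60)).
Denominator 1 − (1+r)^(−60) = 0.67674224.
P = 85.5 / 0.67674224 ≈ 126.34.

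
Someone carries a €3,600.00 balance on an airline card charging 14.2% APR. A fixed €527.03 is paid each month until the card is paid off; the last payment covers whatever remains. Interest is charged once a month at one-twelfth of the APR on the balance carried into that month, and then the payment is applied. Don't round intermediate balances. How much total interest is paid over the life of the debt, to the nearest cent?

€176.44

Monthly rate r = 14.2%/12 = 1.18333% = 0.0118333.
Payoff takes n = ⌈−ln(1 − rB₀/P)/ln(1+r)⌉ = ⌈7.165⌉ = 8 payments; the last is €87.23.
Total paid = 7·€527.03 + €87.23 = €3,776.44.
Total interest = total paid − principal = €3,776.44 − €3,600.00 = €176.44.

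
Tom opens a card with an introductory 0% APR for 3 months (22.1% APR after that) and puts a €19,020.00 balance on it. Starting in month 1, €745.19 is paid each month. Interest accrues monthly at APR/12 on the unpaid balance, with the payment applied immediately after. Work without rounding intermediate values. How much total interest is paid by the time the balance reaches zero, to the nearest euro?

Promo months 1–3 at r₀ = 0%/12 = 0; months 4+ at r₁ = 22.1%/12 = 0.0184167.
After month 3 (no interest yet): B = €19,020.00 − 3·€745.19 = €16,784.43.
Then at r₁ with €745.19/mo: n₂ = −ln(1 − r₁·B/P)/ln(1+r₁) ≈ 29.36 → 30 more payments.
Total paid = 32·€745.19 + €270.92 = €24,117.00; interest = €24,117.00 − €19,020.00 = €5,097.00.

€5,097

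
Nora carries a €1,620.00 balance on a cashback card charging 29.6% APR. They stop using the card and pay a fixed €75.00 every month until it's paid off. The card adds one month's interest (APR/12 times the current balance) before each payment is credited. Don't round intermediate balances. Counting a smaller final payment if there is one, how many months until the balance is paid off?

32 months

Monthly rate r = 29.6%/12 = 2.46667% = 0.0246667.
Recurrence: B ← B·(1+r) − €75.00.
Month 1: interest €39.96; balance after payment €1,584.96.
Month 2: interest €39.10; balance after payment €1,549.06.
Closed form: n = −ln(1 − rB₀/P)/ln(1+r) = −ln(0.4672)/ln(1.02467) ≈ 31.230, so the balance reaches zero during payment 32.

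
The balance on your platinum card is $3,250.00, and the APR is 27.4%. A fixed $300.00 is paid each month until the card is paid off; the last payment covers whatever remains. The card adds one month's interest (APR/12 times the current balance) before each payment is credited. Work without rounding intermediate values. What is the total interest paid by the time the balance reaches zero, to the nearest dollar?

Monthly rate r = 27.4%/12 = 2.28333% = 0.0228333.
Payoff takes n = ⌈−ln(1 − rB₀/P)/ln(1+r)⌉ = ⌈12.587⌉ = 13 payments; the last is $176.90.
Total paid = 12·$300.00 + $176.90 = $3,776.90.
Total interest = total paid − principal = $3,776.90 − $3,250.00 = $526.90.

$527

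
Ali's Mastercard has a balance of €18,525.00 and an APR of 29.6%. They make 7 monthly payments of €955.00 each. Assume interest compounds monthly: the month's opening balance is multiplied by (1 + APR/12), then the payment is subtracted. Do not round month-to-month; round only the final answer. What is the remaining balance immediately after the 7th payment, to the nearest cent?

Monthly rate r = 29.6%/12 = 2.46667% = 0.0246667.
Each month: B ← B·(1+r) − €955.00.
Month 1: interest €456.95; balance after payment €18,026.95.
Month 2: interest €444.66; balance after payment €17,516.61.
Month 3: interest €432.08; balance after payment €16,993.69.
Month 4: interest €419.18; balance after payment €16,457.87.
Month 5: interest €405.96; balance after payment €15,908.83.
Month 6: interest €392.42; balance after payment €15,346.25.
Month 7: interest €378.54; balance after payment €14,769.79.

€14,769.79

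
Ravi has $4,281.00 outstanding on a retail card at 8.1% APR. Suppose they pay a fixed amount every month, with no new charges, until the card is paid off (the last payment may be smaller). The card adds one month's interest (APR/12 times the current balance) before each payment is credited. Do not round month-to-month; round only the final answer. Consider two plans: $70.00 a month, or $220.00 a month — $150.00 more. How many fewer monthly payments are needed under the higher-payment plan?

Monthly rate r = 8.1%/12 = 0.675% = 0.00675.
At $70.00/mo: n = ⌈−ln(1 − rB₀/P)/ln(1+r)⌉ = 80 payments (last $9.91); total interest = total paid − $4,281.00 = $1,258.91.
At $220.00/mo: 21 payments (last $205.00); total interest $324.00.
Payments saved = 80 − 21 = 59.

59 fewer payments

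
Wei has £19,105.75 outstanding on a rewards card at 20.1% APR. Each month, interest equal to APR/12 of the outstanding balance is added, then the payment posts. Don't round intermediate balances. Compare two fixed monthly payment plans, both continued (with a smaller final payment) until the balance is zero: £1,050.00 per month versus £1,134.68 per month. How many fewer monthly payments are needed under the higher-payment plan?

Monthly rate r = 20.1%/12 = 1.675% = 0.01675.
At £1,050.00/mo: n = ⌈−ln(1 − rB₀/P)/ln(1+r)⌉ = 22 payments (last £929.67); total interest = total paid − £19,105.75 = £3,873.92.
At £1,134.68/mo: 20 payments (last £1,074.46); total interest £3,527.63.
Payments saved = 22 − 20 = 2.

2 fewer payments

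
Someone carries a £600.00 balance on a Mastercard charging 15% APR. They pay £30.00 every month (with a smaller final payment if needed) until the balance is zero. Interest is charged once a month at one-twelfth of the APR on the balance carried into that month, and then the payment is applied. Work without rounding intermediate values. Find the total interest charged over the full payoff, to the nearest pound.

£95

Monthly rate r = 15%/12 = 1.25% = 0.0125.
Payoff takes n = ⌈−ln(1 − rB₀/P)/ln(1+r)⌉ = ⌈23.158⌉ = 24 payments; the last is £4.77.
Total paid = 23·£30.00 + £4.77 = £694.77.
Total interest = total paid − principal = £694.77 − £600.00 = £94.77.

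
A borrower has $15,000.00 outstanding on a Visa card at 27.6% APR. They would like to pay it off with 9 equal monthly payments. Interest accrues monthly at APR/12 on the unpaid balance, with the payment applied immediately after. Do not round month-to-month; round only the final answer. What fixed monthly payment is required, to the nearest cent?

$1,864.14

Monthly rate r = 27.6%/12 = 2.3% = 0.023.
Level-payment amortization: P = B₀·r / (1 − (1+r)^(−n)) = 15000.00·0.023 / (1 − 1.023^(−9)).
Denominator 1 − (1+r)^(−9) = 0.185071894.
P = 345 / 0.185071894 ≈ 1864.14.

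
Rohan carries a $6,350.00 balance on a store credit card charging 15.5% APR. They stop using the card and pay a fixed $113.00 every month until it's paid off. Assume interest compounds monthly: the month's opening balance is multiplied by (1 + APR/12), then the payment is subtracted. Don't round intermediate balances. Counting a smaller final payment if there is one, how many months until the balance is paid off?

101 months

Monthly rate r = 15.5%/12 = 1.29167% = 0.0129167.
Recurrence: B ← B·(1+r) − $113.00.
Month 1: interest $82.02; balance after payment $6,319.02.
Month 2: interest $81.62; balance after payment $6,287.64.
Closed form: n = −ln(1 − rB₀/P)/ln(1+r) = −ln(0.27415)/ln(1.01292) ≈ 100.832, so the balance reaches zero during payment 101.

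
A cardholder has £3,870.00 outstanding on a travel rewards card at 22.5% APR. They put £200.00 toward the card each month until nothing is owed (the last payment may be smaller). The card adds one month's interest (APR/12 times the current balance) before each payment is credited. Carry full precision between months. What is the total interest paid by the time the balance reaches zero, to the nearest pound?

Monthly rate r = 22.5%/12 = 1.875% = 0.01875.
Payoff takes n = ⌈−ln(1 − rB₀/P)/ln(1+r)⌉ = ⌈24.262⌉ = 25 payments; the last is £52.66.
Total paid = 24·£200.00 + £52.66 = £4,852.66.
Total interest = total paid − principal = £4,852.66 − £3,870.00 = £982.66.

£983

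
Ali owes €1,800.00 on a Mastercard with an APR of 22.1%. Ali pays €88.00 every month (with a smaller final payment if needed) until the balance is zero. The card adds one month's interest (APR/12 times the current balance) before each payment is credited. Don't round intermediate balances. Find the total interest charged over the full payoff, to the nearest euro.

€480

Monthly rate r = 22.1%/12 = 1.84167% = 0.0184167.
Payoff takes n = ⌈−ln(1 − rB₀/P)/ln(1+r)⌉ = ⌈25.904⌉ = 26 payments; the last is €79.66.
Total paid = 25·€88.00 + €79.66 = €2,279.66.
Total interest = total paid − principal = €2,279.66 − €1,800.00 = €479.66.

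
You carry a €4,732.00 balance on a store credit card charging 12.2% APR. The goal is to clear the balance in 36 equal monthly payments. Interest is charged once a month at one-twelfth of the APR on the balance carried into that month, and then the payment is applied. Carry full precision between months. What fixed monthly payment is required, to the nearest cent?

€157.62

Monthly rate r = 12.2%/12 = 1.01667% = 0.0101667.
Level-payment amortization: P = B₀·r / (1 − (1+r)^(−n)) = 4732.00·0.0101667 / (1 − 1.01017^(−36)).
Denominator 1 − (1+r)^(−36) = 0.305214431.
P = 48.1087 / 0.305214431 ≈ 157.62.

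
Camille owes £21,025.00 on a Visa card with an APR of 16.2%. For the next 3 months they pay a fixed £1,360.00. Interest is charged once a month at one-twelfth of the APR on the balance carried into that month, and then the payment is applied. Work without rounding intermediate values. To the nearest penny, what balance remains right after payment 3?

Monthly rate r = 16.2%/12 = 1.35% = 0.0135.
Each month: B ← B·(1+r) − £1,360.00.
Month 1: interest £283.84; balance after payment £19,948.84.
Month 2: interest £269.31; balance after payment £18,858.15.
Month 3: interest £254.58; balance after payment £17,752.73.

£17,752.73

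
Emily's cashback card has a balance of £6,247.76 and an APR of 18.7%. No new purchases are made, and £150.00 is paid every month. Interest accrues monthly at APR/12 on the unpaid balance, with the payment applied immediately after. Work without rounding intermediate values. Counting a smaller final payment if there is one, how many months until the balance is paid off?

Monthly rate r = 18.7%/12 = 1.55833% = 0.0155833.
Recurrence: B ← B·(1+r) − £150.00.
Month 1: interest £97.36; balance after payment £6,195.12.
Month 2: interest £96.54; balance after payment £6,141.66.
Closed form: n = −ln(1 − rB₀/P)/ln(1+r) = −ln(0.35093)/ln(1.01558) ≈ 67.721, so the balance reaches zero during payment 68.

68 months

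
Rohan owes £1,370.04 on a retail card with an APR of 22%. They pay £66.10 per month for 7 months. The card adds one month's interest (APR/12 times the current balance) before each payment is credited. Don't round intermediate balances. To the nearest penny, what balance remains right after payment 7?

£1,066.89

Monthly rate r = 22%/12 = 1.83333% = 0.0183333.
Each month: B ← B·(1+r) − £66.10.
Month 1: interest £25.12; balance after payment £1,329.06.
Month 2: interest £24.37; balance after payment £1,287.32.
Month 3: interest £23.60; balance after payment £1,244.82.
Month 4: interest £22.82; balance after payment £1,201.55.
Month 5: interest £22.03; balance after payment £1,157.47.
Month 6: interest £21.22; balance after payment £1,112.59.
Month 7: interest £20.40; balance after payment £1,066.89.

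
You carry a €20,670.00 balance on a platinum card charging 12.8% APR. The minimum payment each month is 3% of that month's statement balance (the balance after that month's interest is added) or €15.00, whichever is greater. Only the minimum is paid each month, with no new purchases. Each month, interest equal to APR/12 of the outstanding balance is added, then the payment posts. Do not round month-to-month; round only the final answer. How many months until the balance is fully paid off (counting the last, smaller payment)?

229 months

Monthly rate r = 12.8%/12 = 1.06667% = 0.0106667.
While 3% of the post-interest balance exceeds €15.00, each month B ← (B·(1+r))·(1 − 0.03), i.e. B shrinks by the factor (1+r)·0.97 = 0.98035.
This holds for months 1–189. Entering month 190 the balance is €485.40; 3% of the post-interest balance is now below €15.00, so the flat €15.00 minimum applies from here.
From month 190 a fixed €15.00 at rate r clears €485.40 in 40 more payments. Total: 189 + 40 = 229 months.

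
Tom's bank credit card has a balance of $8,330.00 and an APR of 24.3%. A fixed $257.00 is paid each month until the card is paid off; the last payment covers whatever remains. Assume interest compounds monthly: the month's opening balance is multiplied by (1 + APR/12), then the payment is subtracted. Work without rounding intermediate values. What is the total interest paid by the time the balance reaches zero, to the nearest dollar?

$5,363

Monthly rate r = 24.3%/12 = 2.025% = 0.02025.
Payoff takes n = ⌈−ln(1 − rB₀/P)/ln(1+r)⌉ = ⌈53.280⌉ = 54 payments; the last is $72.44.
Total paid = 53·$257.00 + $72.44 = $13,693.44.
Total interest = total paid − principal = $13,693.44 − $8,330.00 = $5,363.44.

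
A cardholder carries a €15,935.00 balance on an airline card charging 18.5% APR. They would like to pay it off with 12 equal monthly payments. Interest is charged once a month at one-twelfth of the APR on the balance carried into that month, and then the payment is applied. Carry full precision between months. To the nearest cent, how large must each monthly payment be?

Monthly rate r = 18.5%/12 = 1.54167% = 0.0154167.
Level-payment amortization: P = B₀·r / (1 − (1+r)^(−n)) = 15935.00·0.0154167 / (1 − 1.01542^(−12)).
Denominator 1 − (1+r)^(−12) = 0.16772174.
P = 245.665 / 0.16772174 ≈ 1464.72.

€1,464.72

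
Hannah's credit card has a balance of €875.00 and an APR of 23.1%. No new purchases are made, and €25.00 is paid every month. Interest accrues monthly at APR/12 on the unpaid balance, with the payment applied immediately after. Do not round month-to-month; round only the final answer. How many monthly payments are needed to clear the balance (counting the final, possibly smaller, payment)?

Monthly rate r = 23.1%/12 = 1.925% = 0.01925.
Recurrence: B ← B·(1+r) − €25.00.
Month 1: interest €16.84; balance after payment €866.84.
Month 2: interest €16.69; balance after payment €858.53.
Closed form: n = −ln(1 − rB₀/P)/ln(1+r) = −ln(0.32625)/ln(1.01925) ≈ 58.745, so the balance reaches zero during payment 59.

59 months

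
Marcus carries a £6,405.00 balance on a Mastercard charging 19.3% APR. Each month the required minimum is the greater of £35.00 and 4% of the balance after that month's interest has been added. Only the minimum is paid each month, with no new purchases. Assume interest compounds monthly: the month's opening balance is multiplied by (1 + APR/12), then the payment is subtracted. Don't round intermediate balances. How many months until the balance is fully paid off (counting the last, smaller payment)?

113 months

Monthly rate r = 19.3%/12 = 1.60833% = 0.0160833.
While 4% of the post-interest balance exceeds £35.00, each month B ← (B·(1+r))·(1 − 0.04), i.e. B shrinks by the factor (1+r)·0.96 = 0.97544.
This holds for months 1–81. Entering month 82 the balance is £854.60; 4% of the post-interest balance is now below £35.00, so the flat £35.00 minimum applies from here.
From month 82 a fixed £35.00 at rate r clears £854.60 in 32 more payments. Total: 81 + 32 = 113 months.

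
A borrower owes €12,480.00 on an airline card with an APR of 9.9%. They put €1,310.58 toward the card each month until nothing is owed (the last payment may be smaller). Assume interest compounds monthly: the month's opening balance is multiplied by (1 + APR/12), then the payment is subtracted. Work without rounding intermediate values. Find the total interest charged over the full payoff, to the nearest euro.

Monthly rate r = 9.9%/12 = 0.825% = 0.00825.
Payoff takes n = ⌈−ln(1 − rB₀/P)/ln(1+r)⌉ = ⌈9.958⌉ = 10 payments; the last is €1,256.04.
Total paid = 9·€1,310.58 + €1,256.04 = €13,051.26.
Total interest = total paid − principal = €13,051.26 − €12,480.00 = €571.26.

€571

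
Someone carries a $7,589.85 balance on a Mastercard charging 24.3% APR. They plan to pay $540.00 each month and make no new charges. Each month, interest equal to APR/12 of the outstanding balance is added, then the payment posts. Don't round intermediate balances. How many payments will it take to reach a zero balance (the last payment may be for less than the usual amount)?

17 months

Monthly rate r = 24.3%/12 = 2.025% = 0.02025.
Recurrence: B ← B·(1+r) − $540.00.
Month 1: interest $153.69; balance after payment $7,203.54.
Month 2: interest $145.87; balance after payment $6,809.42.
Closed form: n = −ln(1 − rB₀/P)/ln(1+r) = −ln(0.71538)/ln(1.02025) ≈ 16.707, so the balance reaches zero during payment 17.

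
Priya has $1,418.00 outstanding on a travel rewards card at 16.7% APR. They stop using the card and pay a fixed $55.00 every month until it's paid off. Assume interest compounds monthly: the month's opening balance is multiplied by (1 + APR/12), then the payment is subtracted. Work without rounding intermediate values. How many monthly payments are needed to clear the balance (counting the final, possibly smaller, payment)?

Monthly rate r = 16.7%/12 = 1.39167% = 0.0139167.
Recurrence: B ← B·(1+r) − $55.00.
Month 1: interest $19.73; balance after payment $1,382.73.
Month 2: interest $19.24; balance after payment $1,346.98.
Closed form: n = −ln(1 − rB₀/P)/ln(1+r) = −ln(0.6412)/ln(1.01392) ≈ 32.155, so the balance reaches zero during payment 33.

33 months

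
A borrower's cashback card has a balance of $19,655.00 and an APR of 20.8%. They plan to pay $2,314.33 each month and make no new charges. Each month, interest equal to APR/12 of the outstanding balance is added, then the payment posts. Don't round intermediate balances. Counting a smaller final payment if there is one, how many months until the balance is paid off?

10 payments

Monthly rate r = 20.8%/12 = 1.73333% = 0.0173333.
Recurrence: B ← B·(1+r) − $2,314.33.
Month 1: interest $340.69; balance after payment $17,681.36.
Month 2: interest $306.48; balance after payment $15,673.50.
Closed form: n = −ln(1 − rB₀/P)/ln(1+r) = −ln(0.85279)/ln(1.01733) ≈ 9.266, so the balance reaches zero during payment 10.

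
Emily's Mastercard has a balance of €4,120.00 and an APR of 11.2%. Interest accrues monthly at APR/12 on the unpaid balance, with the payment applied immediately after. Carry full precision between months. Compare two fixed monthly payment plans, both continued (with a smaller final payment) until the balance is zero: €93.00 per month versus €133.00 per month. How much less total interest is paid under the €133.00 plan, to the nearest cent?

€455.58

Monthly rate r = 11.2%/12 = 0.933333% = 0.00933333.
At €93.00/mo: n = ⌈−ln(1 − rB₀/P)/ln(1+r)⌉ = 58 payments (last €40.25); total interest = total paid − €4,120.00 = €1,221.25.
At €133.00/mo: 37 payments (last €97.67); total interest €765.67.
Interest saved = €1,221.25 − €765.67 = €455.58.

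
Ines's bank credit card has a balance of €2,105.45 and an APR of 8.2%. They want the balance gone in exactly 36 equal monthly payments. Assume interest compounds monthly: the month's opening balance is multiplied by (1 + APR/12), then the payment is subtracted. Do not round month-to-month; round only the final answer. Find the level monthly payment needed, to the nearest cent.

Monthly rate r = 8.2%/12 = 0.683333% = 0.00683333.
Level-payment amortization: P = B₀·r / (1 − (1+r)^(−n)) = 2105.45·0.00683333 / (1 − 1.00683^(−36)).
Denominator 1 − (1+r)^(−36) = 0.217423274.
P = 14.3872 / 0.217423274 ≈ 66.17.

€66.17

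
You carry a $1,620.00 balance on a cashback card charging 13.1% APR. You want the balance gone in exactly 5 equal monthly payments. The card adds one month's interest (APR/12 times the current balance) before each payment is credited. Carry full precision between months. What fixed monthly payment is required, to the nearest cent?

Monthly rate r = 13.1%/12 = 1.09167% = 0.0109167.
Level-payment amortization: P = B₀·r / (1 − (1+r)^(−n)) = 1620.00·0.0109167 / (1 − 1.01092^(−5)).
Denominator 1 − (1+r)^(−5) = 0.0528402884.
P = 17.685 / 0.0528402884 ≈ 334.69.

$334.69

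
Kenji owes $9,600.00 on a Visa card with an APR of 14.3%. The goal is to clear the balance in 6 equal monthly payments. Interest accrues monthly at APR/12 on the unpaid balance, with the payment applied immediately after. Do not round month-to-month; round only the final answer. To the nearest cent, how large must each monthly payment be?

Monthly rate r = 14.3%/12 = 1.19167% = 0.0119167.
Level-payment amortization: P = B₀·r / (1 − (1+r)^(−n)) = 9600.00·0.0119167 / (1 − 1.01192^(−6)).
Denominator 1 − (1+r)^(−6) = 0.0686101385.
P = 114.4 / 0.0686101385 ≈ 1667.39.

$1,667.39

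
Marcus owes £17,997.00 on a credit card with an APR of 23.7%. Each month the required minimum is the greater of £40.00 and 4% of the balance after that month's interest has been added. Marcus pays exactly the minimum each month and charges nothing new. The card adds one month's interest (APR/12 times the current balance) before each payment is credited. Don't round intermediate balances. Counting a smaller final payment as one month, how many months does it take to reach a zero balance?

171 months

Monthly rate r = 23.7%/12 = 1.975% = 0.01975.
While 4% of the post-interest balance exceeds £40.00, each month B ← (B·(1+r))·(1 − 0.04), i.e. B shrinks by the factor (1+r)·0.96 = 0.97896.
This holds for months 1–137. Entering month 138 the balance is £977.23; 4% of the post-interest balance is now below £40.00, so the flat £40.00 minimum applies from here.
From month 138 a fixed £40.00 at rate r clears £977.23 in 34 more payments. Total: 137 + 34 = 171 months.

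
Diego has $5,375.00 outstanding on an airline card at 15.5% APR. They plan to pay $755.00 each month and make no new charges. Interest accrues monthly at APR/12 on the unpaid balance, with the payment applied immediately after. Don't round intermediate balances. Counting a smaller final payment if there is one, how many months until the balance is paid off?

Monthly rate r = 15.5%/12 = 1.29167% = 0.0129167.
Recurrence: B ← B·(1+r) − $755.00.
Month 1: interest $69.43; balance after payment $4,689.43.
Month 2: interest $60.57; balance after payment $3,995.00.
Closed form: n = −ln(1 − rB₀/P)/ln(1+r) = −ln(0.90804)/ln(1.01292) ≈ 7.516, so the balance reaches zero during payment 8.

8 payments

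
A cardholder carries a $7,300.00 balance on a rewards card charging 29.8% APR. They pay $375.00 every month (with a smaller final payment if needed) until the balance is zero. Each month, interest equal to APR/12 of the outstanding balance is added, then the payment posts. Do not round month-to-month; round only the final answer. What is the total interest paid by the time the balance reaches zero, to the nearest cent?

Monthly rate r = 29.8%/12 = 2.48333% = 0.0248333.
Payoff takes n = ⌈−ln(1 − rB₀/P)/ln(1+r)⌉ = ⌈26.927⌉ = 27 payments; the last is $348.09.
Total paid = 26·$375.00 + $348.09 = $10,098.09.
Total interest = total paid − principal = $10,098.09 − $7,300.00 = $2,798.09.

$2,798.09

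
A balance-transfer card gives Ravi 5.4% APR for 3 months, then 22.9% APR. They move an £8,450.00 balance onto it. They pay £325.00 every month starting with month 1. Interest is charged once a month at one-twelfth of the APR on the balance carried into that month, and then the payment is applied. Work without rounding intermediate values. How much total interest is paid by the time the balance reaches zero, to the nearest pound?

Promo months 1–3 at r₀ = 5.4%/12 = 0.0045; months 4+ at r₁ = 22.9%/12 = 0.0190833.
After month 3: iterate B ← B·(1+r₀) − £325.00 for 3 months → £7,585.20.
Then at r₁ with £325.00/mo: n₂ = −ln(1 − r₁·B/P)/ln(1+r₁) ≈ 31.18 → 32 more payments.
Total paid = 34·£325.00 + £60.21 = £11,110.21; interest = £11,110.21 − £8,450.00 = £2,660.21.

£2,660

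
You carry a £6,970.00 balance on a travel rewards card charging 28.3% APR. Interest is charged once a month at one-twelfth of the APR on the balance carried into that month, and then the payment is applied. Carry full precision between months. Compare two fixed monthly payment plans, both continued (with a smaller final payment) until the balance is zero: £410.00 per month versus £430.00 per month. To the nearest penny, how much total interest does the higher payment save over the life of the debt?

Monthly rate r = 28.3%/12 = 2.35833% = 0.0235833.
At £410.00/mo: n = ⌈−ln(1 − rB₀/P)/ln(1+r)⌉ = 22 payments (last £402.08); total interest = total paid − £6,970.00 = £2,042.08.
At £430.00/mo: 21 payments (last £287.27); total interest £1,917.27.
Interest saved = £2,042.08 − £1,917.27 = £124.81.

£124.81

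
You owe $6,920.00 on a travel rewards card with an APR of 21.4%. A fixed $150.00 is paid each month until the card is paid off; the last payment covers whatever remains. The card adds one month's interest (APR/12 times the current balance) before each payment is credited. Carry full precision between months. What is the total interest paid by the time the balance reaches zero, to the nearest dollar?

$7,761

Monthly rate r = 21.4%/12 = 1.78333% = 0.0178333.
Payoff takes n = ⌈−ln(1 − rB₀/P)/ln(1+r)⌉ = ⌈97.870⌉ = 98 payments; the last is $130.70.
Total paid = 97·$150.00 + $130.70 = $14,680.70.
Total interest = total paid − principal = $14,680.70 − $6,920.00 = $7,760.70.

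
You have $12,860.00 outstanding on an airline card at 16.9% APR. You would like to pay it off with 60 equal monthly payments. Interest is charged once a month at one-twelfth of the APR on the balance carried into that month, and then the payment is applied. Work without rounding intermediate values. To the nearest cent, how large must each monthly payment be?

$318.91

Monthly rate r = 16.9%/12 = 1.40833% = 0.0140833.
Level-payment amortization: P = B₀·r / (1 − (1+r)^(−n)) = 12860.00·0.0140833 / (1 − 1.01408^(−60)).
Denominator 1 − (1+r)^(−60) = 0.567902955.
P = 181.112 / 0.567902955 ≈ 318.91.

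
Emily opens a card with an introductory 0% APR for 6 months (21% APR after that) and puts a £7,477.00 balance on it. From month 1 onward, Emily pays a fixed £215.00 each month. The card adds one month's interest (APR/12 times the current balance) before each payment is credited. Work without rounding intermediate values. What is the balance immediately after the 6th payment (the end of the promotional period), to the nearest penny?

£6,187.00

Promo months 1–6 at r₀ = 0%/12 = 0; months 7+ at r₁ = 21%/12 = 0.0175.
After month 6 (no interest yet): B = £7,477.00 − 6·£215.00 = £6,187.00.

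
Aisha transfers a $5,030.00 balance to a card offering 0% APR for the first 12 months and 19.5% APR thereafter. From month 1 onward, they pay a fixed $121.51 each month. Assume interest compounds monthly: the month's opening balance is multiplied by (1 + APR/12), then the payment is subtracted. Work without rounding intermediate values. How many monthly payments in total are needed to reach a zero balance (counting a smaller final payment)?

Promo months 1–12 at r₀ = 0%/12 = 0; months 13+ at r₁ = 19.5%/12 = 0.01625.
After month 12 (no interest yet): B = $5,030.00 − 12·$121.51 = $3,571.88.
Then at r₁ with $121.51/mo: n₂ = −ln(1 − r₁·B/P)/ln(1+r₁) ≈ 40.29 → 41 more payments.

53 months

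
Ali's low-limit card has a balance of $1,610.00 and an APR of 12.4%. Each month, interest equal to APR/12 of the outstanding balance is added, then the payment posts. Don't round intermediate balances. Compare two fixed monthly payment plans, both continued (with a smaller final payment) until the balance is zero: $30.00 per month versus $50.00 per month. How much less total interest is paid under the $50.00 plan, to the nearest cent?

$392.20

Monthly rate r = 12.4%/12 = 1.03333% = 0.0103333.
At $30.00/mo: n = ⌈−ln(1 − rB₀/P)/ln(1+r)⌉ = 79 payments (last $19.93); total interest = total paid − $1,610.00 = $749.93.
At $50.00/mo: 40 payments (last $17.73); total interest $357.73.
Interest saved = $749.93 − $357.73 = $392.20.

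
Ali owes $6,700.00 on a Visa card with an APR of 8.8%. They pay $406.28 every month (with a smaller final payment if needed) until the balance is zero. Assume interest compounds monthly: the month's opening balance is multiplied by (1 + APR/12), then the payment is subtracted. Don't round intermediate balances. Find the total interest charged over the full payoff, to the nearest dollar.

Monthly rate r = 8.8%/12 = 0.733333% = 0.00733333.
Payoff takes n = ⌈−ln(1 − rB₀/P)/ln(1+r)⌉ = ⌈17.641⌉ = 18 payments; the last is $260.81.
Total paid = 17·$406.28 + $260.81 = $7,167.57.
Total interest = total paid − principal = $7,167.57 − $6,700.00 = $467.57.

$468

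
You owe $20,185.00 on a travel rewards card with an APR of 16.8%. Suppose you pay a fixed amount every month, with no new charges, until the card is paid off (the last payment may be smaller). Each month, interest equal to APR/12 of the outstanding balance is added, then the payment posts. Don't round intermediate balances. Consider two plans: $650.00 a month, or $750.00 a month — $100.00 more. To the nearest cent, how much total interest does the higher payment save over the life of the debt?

$1,163.25

Monthly rate r = 16.8%/12 = 1.4% = 0.014.
At $650.00/mo: n = ⌈−ln(1 − rB₀/P)/ln(1+r)⌉ = 42 payments (last $22.35); total interest = total paid − $20,185.00 = $6,487.35.
At $750.00/mo: 35 payments (last $9.10); total interest $5,324.10.
Interest saved = $6,487.35 − $5,324.10 = $1,163.25.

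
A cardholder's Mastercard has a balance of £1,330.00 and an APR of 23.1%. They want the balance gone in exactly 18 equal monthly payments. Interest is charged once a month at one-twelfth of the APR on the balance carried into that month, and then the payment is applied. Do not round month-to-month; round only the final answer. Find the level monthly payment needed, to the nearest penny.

Monthly rate r = 23.1%/12 = 1.925% = 0.01925.
Level-payment amortization: P = B₀·r / (1 − (1+r)^(−n)) = 1330.00·0.01925 / (1 − 1.01925^(−18)).
Denominator 1 − (1+r)^(−18) = 0.29050876.
P = 25.6025 / 0.29050876 ≈ 88.13.

£88.13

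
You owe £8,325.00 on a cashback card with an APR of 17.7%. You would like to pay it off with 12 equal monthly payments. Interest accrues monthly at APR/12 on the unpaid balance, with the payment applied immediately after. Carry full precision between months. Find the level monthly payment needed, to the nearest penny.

Monthly rate r = 17.7%/12 = 1.475% = 0.01475.
Level-payment amortization: P = B₀·r / (1 − (1+r)^(−n)) = 8325.00·0.01475 / (1 − 1.01475^(−12)).
Denominator 1 − (1+r)^(−12) = 0.161136535.
P = 122.794 / 0.161136535 ≈ 762.05.

£762.05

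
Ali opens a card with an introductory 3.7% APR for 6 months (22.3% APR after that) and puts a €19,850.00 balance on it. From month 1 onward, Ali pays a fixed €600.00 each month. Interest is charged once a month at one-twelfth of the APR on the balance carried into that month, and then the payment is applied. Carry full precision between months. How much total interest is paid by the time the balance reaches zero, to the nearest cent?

€7,256.30

Promo months 1–6 at r₀ = 3.7%/12 = 0.00308333; months 7+ at r₁ = 22.3%/12 = 0.0185833.
After month 6: iterate B ← B·(1+r₀) − €600.00 for 6 months → €16,592.20.
Then at r₁ with €600.00/mo: n₂ = −ln(1 − r₁·B/P)/ln(1+r₁) ≈ 39.18 → 40 more payments.
Total paid = 45·€600.00 + €106.30 = €27,106.30; interest = €27,106.30 − €19,850.00 = €7,256.30.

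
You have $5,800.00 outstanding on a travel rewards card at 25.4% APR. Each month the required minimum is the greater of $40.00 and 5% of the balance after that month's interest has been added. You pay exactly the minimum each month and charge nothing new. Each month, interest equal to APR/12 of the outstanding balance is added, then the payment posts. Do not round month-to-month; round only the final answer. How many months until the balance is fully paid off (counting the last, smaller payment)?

Monthly rate r = 25.4%/12 = 2.11667% = 0.0211667.
While 5% of the post-interest balance exceeds $40.00, each month B ← (B·(1+r))·(1 − 0.05), i.e. B shrinks by the factor (1+r)·0.95 = 0.97011.
This holds for months 1–66. Entering month 67 the balance is $782.64; 5% of the post-interest balance is now below $40.00, so the flat $40.00 minimum applies from here.
From month 67 a fixed $40.00 at rate r clears $782.64 in 26 more payments. Total: 66 + 26 = 92 months.

92 months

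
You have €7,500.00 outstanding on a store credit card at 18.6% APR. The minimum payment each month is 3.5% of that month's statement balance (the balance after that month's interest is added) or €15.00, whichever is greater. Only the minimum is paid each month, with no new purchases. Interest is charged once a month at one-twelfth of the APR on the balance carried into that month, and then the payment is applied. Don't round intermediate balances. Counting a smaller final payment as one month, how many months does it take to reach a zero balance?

Monthly rate r = 18.6%/12 = 1.55% = 0.0155.
While 3.5% of the post-interest balance exceeds €15.00, each month B ← (B·(1+r))·(1 − 0.035), i.e. B shrinks by the factor (1+r)·0.965 = 0.97996.
This holds for months 1–143. Entering month 144 the balance is €414.66; 3.5% of the post-interest balance is now below €15.00, so the flat €15.00 minimum applies from here.
From month 144 a fixed €15.00 at rate r clears €414.66 in 37 more payments. Total: 143 + 37 = 180 months.

180 months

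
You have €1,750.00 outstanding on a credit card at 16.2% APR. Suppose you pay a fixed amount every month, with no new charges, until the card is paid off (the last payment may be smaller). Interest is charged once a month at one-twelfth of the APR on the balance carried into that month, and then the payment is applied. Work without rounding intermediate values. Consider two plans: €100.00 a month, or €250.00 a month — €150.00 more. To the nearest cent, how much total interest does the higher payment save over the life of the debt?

Monthly rate r = 16.2%/12 = 1.35% = 0.0135.
At €100.00/mo: n = ⌈−ln(1 − rB₀/P)/ln(1+r)⌉ = 21 payments (last €9.91); total interest = total paid − €1,750.00 = €259.91.
At €250.00/mo: 8 payments (last €101.08); total interest €101.08.
Interest saved = €259.91 − €101.08 = €158.83.

€158.83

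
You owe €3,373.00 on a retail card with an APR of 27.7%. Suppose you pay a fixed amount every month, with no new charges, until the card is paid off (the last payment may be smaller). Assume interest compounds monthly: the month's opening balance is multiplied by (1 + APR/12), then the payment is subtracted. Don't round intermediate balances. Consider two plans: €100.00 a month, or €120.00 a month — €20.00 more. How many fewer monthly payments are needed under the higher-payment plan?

21 fewer payments

Monthly rate r = 27.7%/12 = 2.30833% = 0.0230833.
At €100.00/mo: n = ⌈−ln(1 − rB₀/P)/ln(1+r)⌉ = 67 payments (last €7.11); total interest = total paid − €3,373.00 = €3,234.11.
At €120.00/mo: 46 payments (last €102.99); total interest €2,129.99.
Payments saved = 67 − 46 = 21.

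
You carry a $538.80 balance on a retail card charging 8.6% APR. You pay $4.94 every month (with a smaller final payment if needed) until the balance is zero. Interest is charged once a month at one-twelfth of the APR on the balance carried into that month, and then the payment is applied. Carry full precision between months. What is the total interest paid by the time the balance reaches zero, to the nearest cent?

Monthly rate r = 8.6%/12 = 0.716667% = 0.00716667.
Payoff takes n = ⌈−ln(1 − rB₀/P)/ln(1+r)⌉ = ⌈213.090⌉ = 214 payments; the last is $0.45.
Total paid = 213·$4.94 + $0.45 = $1,052.67.
Total interest = total paid − principal = $1,052.67 − $538.80 = $513.87.

$513.87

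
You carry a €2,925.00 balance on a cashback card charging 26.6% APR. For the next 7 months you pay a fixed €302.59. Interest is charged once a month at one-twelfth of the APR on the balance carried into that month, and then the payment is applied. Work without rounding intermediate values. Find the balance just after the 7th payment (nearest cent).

€1,145.88

Monthly rate r = 26.6%/12 = 2.21667% = 0.0221667.
Each month: B ← B·(1+r) − €302.59.
Month 1: interest €64.84; balance after payment €2,687.25.
Month 2: interest €59.57; balance after payment €2,444.22.
Month 3: interest €54.18; balance after payment €2,195.82.
Month 4: interest €48.67; balance after payment €1,941.90.
Month 5: interest €43.05; balance after payment €1,682.35.
Month 6: interest €37.29; balance after payment €1,417.06.
Month 7: interest €31.41; balance after payment €1,145.88.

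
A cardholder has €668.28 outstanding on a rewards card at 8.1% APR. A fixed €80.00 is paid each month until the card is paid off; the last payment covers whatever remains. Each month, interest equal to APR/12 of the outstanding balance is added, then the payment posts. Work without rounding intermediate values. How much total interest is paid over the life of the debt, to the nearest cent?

Monthly rate r = 8.1%/12 = 0.675% = 0.00675.
Payoff takes n = ⌈−ln(1 − rB₀/P)/ln(1+r)⌉ = ⌈8.627⌉ = 9 payments; the last is €50.24.
Total paid = 8·€80.00 + €50.24 = €690.24.
Total interest = total paid − principal = €690.24 − €668.28 = €21.96.

€21.96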